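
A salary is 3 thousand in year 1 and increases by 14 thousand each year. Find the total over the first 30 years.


aₙ = 3 + (30-1)×14 = 409
Sₙ = n(a₁+aₙ)/2 = 30×(3+409)/2
= 30×412/2 = 6180

S_30 = 6180


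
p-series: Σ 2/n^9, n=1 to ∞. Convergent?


p-series test: Σ c/n^p converges if p > 1, diverges if p ≤ 1 (constant c > 0 doesn't affect convergence).
p = 9
9 > 1 → CONVERGES

Converges (p = 9 > 1)


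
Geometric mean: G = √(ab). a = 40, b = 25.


GM = √(40×25) = √1000 = 31.6228

GM = 31.6228


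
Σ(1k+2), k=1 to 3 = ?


Σ(1k+2) = 1·Σk + 2·n
= 1·6 + 2·3
= 6 + 6 = 12

Σ = 12


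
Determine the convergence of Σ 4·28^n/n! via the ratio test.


aₙ = 4·28^n/n!
a_{n+1}/aₙ = 28^(n+1)/(n+1)! × n!/28^n  (constant 4 cancels)
= 28/(n+1)
L = lim(n→∞) 28/(n+1) = 0
L < 1 → series CONVERGES

Converges (ratio test: L = 0 < 1)


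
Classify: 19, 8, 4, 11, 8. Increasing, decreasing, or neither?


Differences: -11, -4, 7, -3
Difference at position 3 is +7 (> 0) but position 1 is -11 (< 0) — sequence both rises and falls
→ NOT monotonic

Not monotonic


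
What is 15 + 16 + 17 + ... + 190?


Σₖ₌15^190 k = Σₖ₌₁^190 k − Σₖ₌₁^14 k
= 190·191/2 − 14·15/2
= 18145 − 105 = 18040

Σk = 18040


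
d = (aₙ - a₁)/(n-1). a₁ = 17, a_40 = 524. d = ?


d = (aₙ - a₁)/(n-1)
= (524 - 17)/(40-1)
= 507/39 = 13

d = 13


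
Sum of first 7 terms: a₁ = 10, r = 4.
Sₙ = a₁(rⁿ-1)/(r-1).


Sₙ = 10×(4^7 - 1)/(4 - 1)
= 10×(16384 - 1)/3
= 10×16383/3
= 54610

S_7 = 54610


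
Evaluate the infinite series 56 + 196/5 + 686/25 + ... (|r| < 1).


S∞ = a₁/(1-r) = 56/(1 - 7/10)
= 56/(3/10)
= 560/3

S∞ = 560/3


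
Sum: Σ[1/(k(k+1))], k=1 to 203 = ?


1/(k(k+1)) = 1/k - 1/(k+1) (partial fractions)
Telescoping: Σ = 1 - 1/204 = 203/204

Sum = 203/204


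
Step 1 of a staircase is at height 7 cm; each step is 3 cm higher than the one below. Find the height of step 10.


aₙ = a₁ + (n-1)d
= 7 + (10-1)×3
= 7 + 27
= 34

a_10 = 34


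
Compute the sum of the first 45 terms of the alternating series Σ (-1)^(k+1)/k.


S = 1 - 1/2 + 1/3 - 1/4 + 1/5 - 1/6 + 1/7 - 1/8 ± ...
= 0.7041
(Full series converges to +ln(2) ≈ +0.6931)

S_45 = 0.7041


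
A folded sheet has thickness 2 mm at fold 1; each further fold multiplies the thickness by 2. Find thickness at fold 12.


aₙ = a₁·r^(n-1)
= 2×2^11
= 2×2048
= 4096

a_12 = 4096


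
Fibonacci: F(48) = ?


Fibonacci sequence: 1, 1, 2, 3, 5, 8, 13, 21, 34, 55, 89, ...
F(48) = 4807526976

F(48) = 4807526976


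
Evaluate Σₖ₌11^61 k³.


Σₖ₌11^61 k³ = [61·62/2]² − [10·11/2]²
= 3575881 − 3025 = 3572856

Σk³ = 3572856


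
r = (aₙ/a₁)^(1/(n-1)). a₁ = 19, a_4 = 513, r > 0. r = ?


r^(n-1) = aₙ/a₁
r^3 = 513/19 = 27
r = 27^(1/3)
= 3

r = 3


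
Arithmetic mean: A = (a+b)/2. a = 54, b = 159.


AM = (54 + 159)/2 = 213/2 = 106.5

AM = 106.5


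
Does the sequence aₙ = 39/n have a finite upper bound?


a₁ = 39, a₂ = 39/2, a₃ = 39/3, ...
0 < aₙ ≤ 39 for all n ≥ 1
Lower bound: 0, Upper bound: 39
The sequence IS bounded

Bounded (0 < aₙ ≤ 39)


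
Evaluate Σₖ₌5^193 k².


Σₖ₌5^193 k² = Σₖ₌₁^193 k² − Σₖ₌₁^4 k²
= 193·194·387/6 − 4·5·9/6
= 2415009 − 30 = 2414979

Σk² = 2414979


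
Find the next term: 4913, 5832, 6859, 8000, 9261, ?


Pattern: perfect cubes: n³
Terms: 4913, 5832, 6859, 8000, 9261
Next term = 10648

Next term = 10648


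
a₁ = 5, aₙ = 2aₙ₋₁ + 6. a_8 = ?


Computing step by step:
a_1 = 5
a_2 = 16
a_3 = 38
a_4 = 82
a_5 = 170
a_6 = 346
a_7 = 698
a_8 = 1402


a_8 = 1402


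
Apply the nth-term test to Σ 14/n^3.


lim(n→∞) 14/n^3 = 0
lim aₙ = 0 → nth-term test is INCONCLUSIVE
(Need other tests; this is actually a convergent p-series with p=3 > 1)

Inconclusive (lim aₙ = 0; need another test)


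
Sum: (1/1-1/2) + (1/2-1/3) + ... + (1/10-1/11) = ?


Telescoping: adjacent terms cancel.
= 1/1 - 1/11
= 1 - 1/11 = 10/11

Sum = 10/11


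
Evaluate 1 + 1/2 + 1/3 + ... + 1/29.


H_29 = 1/1 + 1/2 + 1/3 + ... + 1/29
= 9227046511387/2329089562800
≈ 3.9617

H_29 = 9227046511387/2329089562800 ≈ 3.9617


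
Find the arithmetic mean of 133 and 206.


AM = (133 + 206)/2 = 339/2 = 169.5

AM = 169.5


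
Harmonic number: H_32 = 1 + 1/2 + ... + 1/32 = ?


H_32 = 1/1 + 1/2 + 1/3 + ... + 1/32
= 586061125622639/144403552893600
≈ 4.0585

H_32 = 586061125622639/144403552893600 ≈ 4.0585


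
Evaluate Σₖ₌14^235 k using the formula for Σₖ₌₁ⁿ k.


Σₖ₌14^235 k = Σₖ₌₁^235 k − Σₖ₌₁^13 k
= 235·236/2 − 13·14/2
= 27730 − 91 = 27639

Σk = 27639


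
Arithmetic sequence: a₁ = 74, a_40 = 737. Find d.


d = (aₙ - a₁)/(n-1)
= (737 - 74)/(40-1)
= 663/39 = 17

d = 17


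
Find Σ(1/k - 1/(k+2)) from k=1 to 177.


Telescoping with gap 2: two head and two tail terms survive.
= (1 + 1/2) - (1/178 + 1/179)
= 3/2 - 1/178 - 1/179 = 23718/15931

Sum = 23718/15931


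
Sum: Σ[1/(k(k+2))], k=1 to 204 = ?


1/(k(k+2)) = (1/2)·(1/k - 1/(k+2)) (partial fractions)
Telescoping: Σ = (1/2)·(1 + 1/2 - 1/205 - 1/206) = 31467/42230

Sum = 31467/42230


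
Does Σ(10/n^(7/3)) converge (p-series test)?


p-series test: Σ c/n^p converges if p > 1, diverges if p ≤ 1 (constant c > 0 doesn't affect convergence).
p = 7/3
7/3 > 1 → CONVERGES

Converges (p = 7/3 > 1)


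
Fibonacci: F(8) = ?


Fibonacci sequence: 1, 1, 2, 3, 5, 8, 13, 21
F(8) = 21

F(8) = 21


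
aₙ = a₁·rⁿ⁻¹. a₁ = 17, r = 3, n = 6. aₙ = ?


aₙ = a₁·r^(n-1)
= 17×3^5
= 17×243
= 4131

a_6 = 4131


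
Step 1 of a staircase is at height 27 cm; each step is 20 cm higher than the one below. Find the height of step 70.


aₙ = a₁ + (n-1)d
= 27 + (70-1)×20
= 27 + 1380
= 1407

a_70 = 1407


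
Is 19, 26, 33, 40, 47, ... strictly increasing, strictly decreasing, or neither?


Differences: 7, 7, 7, 7
All differences > 0 → strictly INCREASING

Monotonically increasing


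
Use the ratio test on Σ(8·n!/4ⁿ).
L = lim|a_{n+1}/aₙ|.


aₙ = 8·n!/4^n
a_{n+1}/aₙ = (n+1)!/4^(n+1) × 4^n/n!  (constant 8 cancels)
= (n+1)/4
L = lim(n→∞) (n+1)/4 = ∞
L > 1 → series DIVERGES

Diverges (ratio test: L = ∞ > 1)


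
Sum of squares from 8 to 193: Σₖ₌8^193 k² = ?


Σₖ₌8^193 k² = Σₖ₌₁^193 k² − Σₖ₌₁^7 k²
= 193·194·387/6 − 7·8·15/6
= 2415009 − 140 = 2414869

Σk² = 2414869


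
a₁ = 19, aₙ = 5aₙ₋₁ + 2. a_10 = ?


Computing step by step:
a_1 = 19
a_2 = 97
a_3 = 487
a_4 = 2437
a_5 = 12187
a_6 = 60937
a_7 = 304687
a_8 = 1523437
a_9 = 7617187
a_10 = 38085937


a_10 = 38085937


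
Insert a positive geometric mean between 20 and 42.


GM = √(20×42) = √840 = 28.9828

GM = 28.9828


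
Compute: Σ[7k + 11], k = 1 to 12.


Σ(7k+11) = 7·Σk + 11·n
= 7·78 + 11·12
= 546 + 132 = 678

Σ = 678


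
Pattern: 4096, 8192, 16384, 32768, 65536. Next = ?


Pattern: powers of 2: 2ⁿ
Terms: 4096, 8192, 16384, 32768, 65536
Next term = 131072

Next term = 131072


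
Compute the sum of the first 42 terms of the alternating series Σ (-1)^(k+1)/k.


S = 1 - 1/2 + 1/3 - 1/4 + 1/5 - 1/6 + 1/7 - 1/8 ± ...
= 0.6814
(Full series converges to +ln(2) ≈ +0.6931)

S_42 = 0.6814


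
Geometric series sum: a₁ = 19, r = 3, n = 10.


Sₙ = 19×(3^10 - 1)/(3 - 1)
= 19×(59049 - 1)/2
= 19×59048/2
= 560956

S_10 = 560956


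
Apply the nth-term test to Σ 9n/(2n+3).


lim(n→∞) 9n/(2n+3) = 9/2 = 9/2  (divide numerator and denominator by n)
lim aₙ = 9/2 ≠ 0 → series DIVERGES

Diverges (lim aₙ = 9/2 ≠ 0)


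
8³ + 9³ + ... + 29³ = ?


Σₖ₌8^29 k³ = [29·30/2]² − [7·8/2]²
= 189225 − 784 = 188441

Σk³ = 188441


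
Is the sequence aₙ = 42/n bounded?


a₁ = 42, a₂ = 42/2, a₃ = 42/3, ...
0 < aₙ ≤ 42 for all n ≥ 1
Lower bound: 0, Upper bound: 42
The sequence IS bounded

Bounded (0 < aₙ ≤ 42)


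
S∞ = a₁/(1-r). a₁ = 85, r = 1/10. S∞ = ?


S∞ = a₁/(1-r) = 85/(1 - 1/10)
= 85/(9/10)
= 850/9

S∞ = 850/9


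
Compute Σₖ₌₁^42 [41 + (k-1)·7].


aₙ = 41 + (42-1)×7 = 328
Sₙ = n(a₁+aₙ)/2 = 42×(41+328)/2
= 42×369/2 = 7749

S_42 = 7749


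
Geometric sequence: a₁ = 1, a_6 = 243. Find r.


r^(n-1) = aₙ/a₁
r^5 = 243/1 = 243
r = 243^(1/5)
= 3

r = 3


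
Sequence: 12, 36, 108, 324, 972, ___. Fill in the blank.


Pattern: geometric (r=3)
Terms: 12, 36, 108, 324, 972
Next term = 2916

Next term = 2916


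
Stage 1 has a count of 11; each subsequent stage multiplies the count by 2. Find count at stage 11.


aₙ = a₁·r^(n-1)
= 11×2^10
= 11×1024
= 11264

a_11 = 11264


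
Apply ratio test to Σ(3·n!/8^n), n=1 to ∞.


aₙ = 3·n!/8^n
a_{n+1}/aₙ = (n+1)!/8^(n+1) × 8^n/n!  (constant 3 cancels)
= (n+1)/8
L = lim(n→∞) (n+1)/8 = ∞
L > 1 → series DIVERGES

Diverges (ratio test: L = ∞ > 1)


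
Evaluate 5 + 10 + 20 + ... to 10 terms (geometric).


Sₙ = 5×(2^10 - 1)/(2 - 1)
= 5×(1024 - 1)/1
= 5×1023/1
= 5115

S_10 = 5115


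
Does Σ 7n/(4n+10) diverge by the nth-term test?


lim(n→∞) 7n/(4n+10) = 7/4 = 7/4  (divide numerator and denominator by n)
lim aₙ = 7/4 ≠ 0 → series DIVERGES

Diverges (lim aₙ = 7/4 ≠ 0)


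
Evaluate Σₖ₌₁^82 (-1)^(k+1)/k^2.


S = 1 - 1/4 + 1/9 - 1/16 + 1/25 - 1/36 + 1/49 - 1/64 ± ...
= 0.8224
(Full series converges to +π²/12 ≈ +0.8225)

S_82 = 0.8224


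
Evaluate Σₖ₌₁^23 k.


n(n+1)/2 = 23×24/2 = 552/2 = 276

Σk = 276


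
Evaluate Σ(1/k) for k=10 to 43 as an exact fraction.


Σₖ₌10^43 1/k = 1/10 + 1/11 + 1/12 + ... + 1/43
= 1302498148247319299/856326196254765600
≈ 1.521

Sum = 1302498148247319299/856326196254765600 ≈ 1.521


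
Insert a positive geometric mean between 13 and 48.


GM = √(13×48) = √624 = 24.98

GM = 24.98


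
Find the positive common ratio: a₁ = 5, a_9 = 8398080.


r^(n-1) = aₙ/a₁
r^8 = 8398080/5 = 1679616
r = 1679616^(1/8)
= ±6; taking r > 0 gives r = 6

r = 6


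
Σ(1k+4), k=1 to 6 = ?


Σ(1k+4) = 1·Σk + 4·n
= 1·21 + 4·6
= 21 + 24 = 45

Σ = 45


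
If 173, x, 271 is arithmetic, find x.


AM = (173 + 271)/2 = 444/2 = 222

AM = 222


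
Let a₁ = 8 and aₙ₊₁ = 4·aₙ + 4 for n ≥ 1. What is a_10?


Computing step by step:
a_1 = 8
a_2 = 36
a_3 = 148
a_4 = 596
a_5 = 2388
a_6 = 9556
a_7 = 38228
a_8 = 152916
a_9 = 611668
a_10 = 2446676


a_10 = 2446676


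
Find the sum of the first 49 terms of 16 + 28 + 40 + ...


aₙ = 16 + (49-1)×12 = 592
Sₙ = n(a₁+aₙ)/2 = 49×(16+592)/2
= 49×608/2 = 14896

S_49 = 14896


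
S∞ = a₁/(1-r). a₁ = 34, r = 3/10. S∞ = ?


S∞ = a₁/(1-r) = 34/(1 - 3/10)
= 34/(7/10)
= 340/7

S∞ = 340/7


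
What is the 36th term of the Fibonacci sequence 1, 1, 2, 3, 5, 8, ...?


Fibonacci sequence: 1, 1, 2, 3, 5, 8, 13, 21, 34, 55, 89, ...
F(36) = 14930352

F(36) = 14930352


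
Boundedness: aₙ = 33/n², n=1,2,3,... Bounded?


a₁ = 33, a₂ = 33/4, a₃ = 33/9, ...
0 < aₙ ≤ 33 for all n ≥ 1
The sequence IS bounded

Bounded (0 < aₙ ≤ 33)


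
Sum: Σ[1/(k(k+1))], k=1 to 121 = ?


1/(k(k+1)) = 1/k - 1/(k+1) (partial fractions)
Telescoping: Σ = 1 - 1/122 = 121/122

Sum = 121/122


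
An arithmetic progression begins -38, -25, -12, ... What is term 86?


aₙ = a₁ + (n-1)d
= -38 + (86-1)×13
= -38 + 1105
= 1067

a_86 = 1067


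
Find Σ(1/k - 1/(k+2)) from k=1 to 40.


Telescoping with gap 2: two head and two tail terms survive.
= (1 + 1/2) - (1/41 + 1/42)
= 3/2 - 1/41 - 1/42 = 1250/861

Sum = 1250/861


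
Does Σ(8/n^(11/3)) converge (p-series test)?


p-series test: Σ c/n^p converges if p > 1, diverges if p ≤ 1 (constant c > 0 doesn't affect convergence).
p = 11/3
11/3 > 1 → CONVERGES

Converges (p = 11/3 > 1)


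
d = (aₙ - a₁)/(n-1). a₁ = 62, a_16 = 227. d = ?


d = (aₙ - a₁)/(n-1)
= (227 - 62)/(16-1)
= 165/15 = 11

d = 11


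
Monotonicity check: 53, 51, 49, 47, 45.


Differences: -2, -2, -2, -2
All differences < 0 → strictly DECREASING

Monotonically decreasing


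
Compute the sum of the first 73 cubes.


n(n+1)/2 = 73×74/2 = 2701
Σk³ = 2701² = 7295401

Σk³ = 7295401


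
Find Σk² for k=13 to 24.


Σₖ₌13^24 k² = Σₖ₌₁^24 k² − Σₖ₌₁^12 k²
= 24·25·49/6 − 12·13·25/6
= 4900 − 650 = 4250

Σk² = 4250


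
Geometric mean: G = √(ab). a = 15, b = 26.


GM = √(15×26) = √390 = 19.7484

GM = 19.7484


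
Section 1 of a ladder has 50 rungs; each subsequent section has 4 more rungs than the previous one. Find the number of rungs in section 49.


aₙ = a₁ + (n-1)d
= 50 + (49-1)×4
= 50 + 192
= 242

a_49 = 242


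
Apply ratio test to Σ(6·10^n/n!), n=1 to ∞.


aₙ = 6·10^n/n!
a_{n+1}/aₙ = 10^(n+1)/(n+1)! × n!/10^n  (constant 6 cancels)
= 10/(n+1)
L = lim(n→∞) 10/(n+1) = 0
L < 1 → series CONVERGES

Converges (ratio test: L = 0 < 1)


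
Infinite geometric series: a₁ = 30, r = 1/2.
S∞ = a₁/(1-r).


S∞ = a₁/(1-r) = 30/(1 - 1/2)
= 30/(1/2)
= 60

S∞ = 60


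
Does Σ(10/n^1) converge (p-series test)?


p-series test: Σ c/n^p converges if p > 1, diverges if p ≤ 1 (constant c > 0 doesn't affect convergence).
p = 1
1 ≤ 1 → DIVERGES

Diverges (p = 1 ≤ 1)


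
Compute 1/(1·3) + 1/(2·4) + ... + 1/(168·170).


1/(k(k+2)) = (1/2)·(1/k - 1/(k+2)) (partial fractions)
Telescoping: Σ = (1/2)·(1 + 1/2 - 1/169 - 1/170) = 10689/14365

Sum = 10689/14365


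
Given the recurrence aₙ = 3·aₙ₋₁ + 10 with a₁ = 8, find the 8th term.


Computing step by step:
a_1 = 8
a_2 = 34
a_3 = 112
a_4 = 346
a_5 = 1048
a_6 = 3154
a_7 = 9472
a_8 = 28426


a_8 = 28426


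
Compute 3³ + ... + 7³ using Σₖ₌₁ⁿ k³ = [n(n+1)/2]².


Σₖ₌3^7 k³ = [7·8/2]² − [2·3/2]²
= 784 − 9 = 775

Σk³ = 775


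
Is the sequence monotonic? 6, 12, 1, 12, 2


Differences: 6, -11, 11, -10
Difference at position 1 is +6 (> 0) but position 2 is -11 (< 0) — sequence both rises and falls
→ NOT monotonic

Not monotonic


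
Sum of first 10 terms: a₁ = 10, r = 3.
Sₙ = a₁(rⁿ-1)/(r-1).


Sₙ = 10×(3^10 - 1)/(3 - 1)
= 10×(59049 - 1)/2
= 10×59048/2
= 295240

S_10 = 295240


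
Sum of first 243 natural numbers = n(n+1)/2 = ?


n(n+1)/2 = 243×244/2 = 59292/2 = 29646

Σk = 29646


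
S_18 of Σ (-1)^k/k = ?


S = -1 + 1/2 - 1/3 + 1/4 - 1/5 + 1/6 - 1/7 + 1/8 ± ...
= -0.6661
(Full series converges to -ln(2) ≈ -0.6931)

S_18 = -0.6661


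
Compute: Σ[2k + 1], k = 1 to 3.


Σ(2k+1) = 2·Σk + 1·n
= 2·6 + 1·3
= 12 + 3 = 15

Σ = 15


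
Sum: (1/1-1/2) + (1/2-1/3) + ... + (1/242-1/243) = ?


Telescoping: adjacent terms cancel.
= 1/1 - 1/243
= 1 - 1/243 = 242/243

Sum = 242/243


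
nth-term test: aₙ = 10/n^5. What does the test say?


lim(n→∞) 10/n^5 = 0
lim aₙ = 0 → nth-term test is INCONCLUSIVE
(Need other tests; this is actually a convergent p-series with p=5 > 1)

Inconclusive (lim aₙ = 0; need another test)


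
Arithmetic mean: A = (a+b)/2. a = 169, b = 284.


AM = (169 + 284)/2 = 453/2 = 226.5

AM = 226.5


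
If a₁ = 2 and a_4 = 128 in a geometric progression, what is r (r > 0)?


r^(n-1) = aₙ/a₁
r^3 = 128/2 = 64
r = 64^(1/3)
= 4

r = 4


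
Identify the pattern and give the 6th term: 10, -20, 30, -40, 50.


Pattern: alternating sign, magnitude arithmetic (d=10)
Terms: 10, -20, 30, -40, 50
Next term = -60

Next term = -60


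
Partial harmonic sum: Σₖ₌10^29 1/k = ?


Σₖ₌10^29 1/k = 1/10 + 1/11 + 1/12 + ... + 1/29
= 2638126077577/2329089562800
≈ 1.1327

Sum = 2638126077577/2329089562800 ≈ 1.1327


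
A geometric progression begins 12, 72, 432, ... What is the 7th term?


aₙ = a₁·r^(n-1)
= 12×6^6
= 12×46656
= 559872

a_7 = 559872


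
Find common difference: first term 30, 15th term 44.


d = (aₙ - a₁)/(n-1)
= (44 - 30)/(15-1)
= 14/14 = 1

d = 1


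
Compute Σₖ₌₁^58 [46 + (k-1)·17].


aₙ = 46 + (58-1)×17 = 1015
Sₙ = n(a₁+aₙ)/2 = 58×(46+1015)/2
= 58×1061/2 = 30769

S_58 = 30769


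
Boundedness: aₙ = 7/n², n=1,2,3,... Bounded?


a₁ = 7, a₂ = 7/4, a₃ = 7/9, ...
0 < aₙ ≤ 7 for all n ≥ 1
The sequence IS bounded

Bounded (0 < aₙ ≤ 7)


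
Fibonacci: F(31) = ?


Fibonacci sequence: 1, 1, 2, 3, 5, 8, 13, 21, 34, 55, 89, ...
F(31) = 1346269

F(31) = 1346269


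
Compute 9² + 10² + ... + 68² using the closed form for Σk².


Σₖ₌9^68 k² = Σₖ₌₁^68 k² − Σₖ₌₁^8 k²
= 68·69·137/6 − 8·9·17/6
= 107134 − 204 = 106930

Σk² = 106930


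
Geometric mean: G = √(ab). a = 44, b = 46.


GM = √(44×46) = √2024 = 44.9889

GM = 44.9889


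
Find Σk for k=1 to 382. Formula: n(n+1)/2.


n(n+1)/2 = 382×383/2 = 146306/2 = 73153

Σk = 73153


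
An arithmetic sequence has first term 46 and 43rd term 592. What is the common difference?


d = (aₙ - a₁)/(n-1)
= (592 - 46)/(43-1)
= 546/42 = 13

d = 13


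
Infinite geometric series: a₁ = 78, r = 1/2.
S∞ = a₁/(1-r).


S∞ = a₁/(1-r) = 78/(1 - 1/2)
= 78/(1/2)
= 156

S∞ = 156


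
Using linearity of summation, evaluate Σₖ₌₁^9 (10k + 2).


Σ(10k+2) = 10·Σk + 2·n
= 10·45 + 2·9
= 450 + 18 = 468

Σ = 468


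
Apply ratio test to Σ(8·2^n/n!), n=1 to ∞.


aₙ = 8·2^n/n!
a_{n+1}/aₙ = 2^(n+1)/(n+1)! × n!/2^n  (constant 8 cancels)
= 2/(n+1)
L = lim(n→∞) 2/(n+1) = 0
L < 1 → series CONVERGES

Converges (ratio test: L = 0 < 1)


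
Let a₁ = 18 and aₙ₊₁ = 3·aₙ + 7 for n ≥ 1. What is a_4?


Computing step by step:
a_1 = 18
a_2 = 61
a_3 = 190
a_4 = 577


a_4 = 577


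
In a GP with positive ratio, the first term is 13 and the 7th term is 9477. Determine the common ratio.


r^(n-1) = aₙ/a₁
r^6 = 9477/13 = 729
r = 729^(1/6)
= ±3; taking r > 0 gives r = 3

r = 3


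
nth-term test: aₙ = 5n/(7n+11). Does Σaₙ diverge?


lim(n→∞) 5n/(7n+11) = 5/7 = 5/7  (divide numerator and denominator by n)
lim aₙ = 5/7 ≠ 0 → series DIVERGES

Diverges (lim aₙ = 5/7 ≠ 0)


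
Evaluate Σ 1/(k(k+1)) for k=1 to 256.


1/(k(k+1)) = 1/k - 1/(k+1) (partial fractions)
Telescoping: Σ = 1 - 1/257 = 256/257

Sum = 256/257


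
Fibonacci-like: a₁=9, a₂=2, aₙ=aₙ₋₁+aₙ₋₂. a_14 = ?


Computing iteratively: 9, 2, 11, 13, 24, 37, 61, 98, 159, 257, 416, 673, ...
a_14 = 1762

a_14 = 1762


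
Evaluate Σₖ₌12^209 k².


Σₖ₌12^209 k² = Σₖ₌₁^209 k² − Σₖ₌₁^11 k²
= 209·210·419/6 − 11·12·23/6
= 3064985 − 506 = 3064479

Σk² = 3064479


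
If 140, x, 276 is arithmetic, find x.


AM = (140 + 276)/2 = 416/2 = 208

AM = 208


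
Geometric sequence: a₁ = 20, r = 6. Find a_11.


aₙ = a₁·r^(n-1)
= 20×6^10
= 20×60466176
= 1209323520

a_11 = 1209323520


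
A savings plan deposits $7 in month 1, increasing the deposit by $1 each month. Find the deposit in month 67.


aₙ = a₁ + (n-1)d
= 7 + (67-1)×1
= 7 + 66
= 73

a_67 = 73


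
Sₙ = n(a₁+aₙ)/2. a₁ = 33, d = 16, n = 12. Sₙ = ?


aₙ = 33 + (12-1)×16 = 209
Sₙ = n(a₁+aₙ)/2 = 12×(33+209)/2
= 12×242/2 = 1452

S_12 = 1452


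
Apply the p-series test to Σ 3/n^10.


p-series test: Σ c/n^p converges if p > 1, diverges if p ≤ 1 (constant c > 0 doesn't affect convergence).
p = 10
10 > 1 → CONVERGES

Converges (p = 10 > 1)


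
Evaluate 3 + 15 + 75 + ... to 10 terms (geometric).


Sₙ = 3×(5^10 - 1)/(5 - 1)
= 3×(9765625 - 1)/4
= 3×9765624/4
= 7324218

S_10 = 7324218


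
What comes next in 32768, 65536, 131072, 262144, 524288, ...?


Pattern: powers of 2: 2ⁿ
Terms: 32768, 65536, 131072, 262144, 524288
Next term = 1048576

Next term = 1048576


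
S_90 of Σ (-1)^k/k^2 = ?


S = -1 + 1/4 - 1/9 + 1/16 - 1/25 + 1/36 - 1/49 + 1/64 ± ...
= -0.8224
(Full series converges to -π²/12 ≈ -0.8225)

S_90 = -0.8224


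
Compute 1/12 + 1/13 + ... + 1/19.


Σₖ₌12^19 1/k = 1/12 + 1/13 + 1/14 + 1/15 + 1/16 + 1/17 + 1/18 + 1/19
= 11171129/21162960
≈ 0.5279

Sum = 11171129/21162960 ≈ 0.5279


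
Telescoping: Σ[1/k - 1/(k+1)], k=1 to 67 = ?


Telescoping: adjacent terms cancel.
= 1/1 - 1/68
= 1 - 1/68 = 67/68

Sum = 67/68


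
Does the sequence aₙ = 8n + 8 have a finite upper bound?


aₙ = 8n + 8 → as n→∞, aₙ→∞
No finite upper bound exists
The sequence is UNBOUNDED

Unbounded (aₙ → ∞ as n → ∞)


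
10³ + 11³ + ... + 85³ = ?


Σₖ₌10^85 k³ = [85·86/2]² − [9·10/2]²
= 13359025 − 2025 = 13357000

Σk³ = 13357000


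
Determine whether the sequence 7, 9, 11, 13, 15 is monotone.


Differences: 2, 2, 2, 2
All differences > 0 → strictly INCREASING

Monotonically increasing


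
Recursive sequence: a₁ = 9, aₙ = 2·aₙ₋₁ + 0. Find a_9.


Computing step by step:
a_1 = 9
a_2 = 18
a_3 = 36
a_4 = 72
a_5 = 144
a_6 = 288
a_7 = 576
a_8 = 1152
a_9 = 2304


a_9 = 2304


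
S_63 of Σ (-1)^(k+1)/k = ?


S = 1 - 1/2 + 1/3 - 1/4 + 1/5 - 1/6 + 1/7 - 1/8 ± ...
= 0.701
(Full series converges to +ln(2) ≈ +0.6931)

S_63 = 0.701


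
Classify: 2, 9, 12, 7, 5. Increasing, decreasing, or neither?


Differences: 7, 3, -5, -2
Difference at position 1 is +7 (> 0) but position 3 is -5 (< 0) — sequence both rises and falls
→ NOT monotonic

Not monotonic


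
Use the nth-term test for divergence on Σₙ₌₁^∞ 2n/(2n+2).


lim(n→∞) 2n/(2n+2) = 2/2 = 1  (divide numerator and denominator by n)
lim aₙ = 1 ≠ 0 → series DIVERGES

Diverges (lim aₙ = 1 ≠ 0)


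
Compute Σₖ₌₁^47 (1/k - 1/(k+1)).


Telescoping: adjacent terms cancel.
= 1/1 - 1/48
= 1 - 1/48 = 47/48

Sum = 47/48


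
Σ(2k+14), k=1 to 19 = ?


Σ(2k+14) = 2·Σk + 14·n
= 2·190 + 14·19
= 380 + 266 = 646

Σ = 646


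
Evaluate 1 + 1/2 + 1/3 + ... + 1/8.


H_8 = 1/1 + 1/2 + 1/3 + 1/4 + 1/5 + 1/6 + 1/7 + 1/8
= 761/280
≈ 2.7179

H_8 = 761/280 ≈ 2.7179


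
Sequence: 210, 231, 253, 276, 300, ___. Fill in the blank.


Pattern: triangular numbers: n(n+1)/2
Terms: 210, 231, 253, 276, 300
Next term = 325

Next term = 325


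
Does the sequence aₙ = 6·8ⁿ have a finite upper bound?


aₙ = 6·8ⁿ → as n→∞, aₙ→∞ (since base 8 > 1)
No finite upper bound exists
The sequence is UNBOUNDED

Unbounded (aₙ → ∞ as n → ∞)


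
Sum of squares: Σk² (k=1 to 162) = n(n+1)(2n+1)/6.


n = 162
n(n+1)(2n+1)/6 = 162×163×325/6
= 8581950/6 = 1430325

Σk² = 1430325


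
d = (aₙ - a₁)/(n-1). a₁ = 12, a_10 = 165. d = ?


d = (aₙ - a₁)/(n-1)
= (165 - 12)/(10-1)
= 153/9 = 17

d = 17


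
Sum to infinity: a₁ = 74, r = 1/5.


S∞ = a₁/(1-r) = 74/(1 - 1/5)
= 74/(4/5)
= 185/2

S∞ = 185/2


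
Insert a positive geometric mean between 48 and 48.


GM = √(48×48) = √2304 = 48

GM = 48


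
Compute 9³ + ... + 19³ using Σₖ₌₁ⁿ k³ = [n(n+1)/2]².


Σₖ₌9^19 k³ = [19·20/2]² − [8·9/2]²
= 36100 − 1296 = 34804

Σk³ = 34804


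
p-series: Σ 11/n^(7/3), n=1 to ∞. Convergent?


p-series test: Σ c/n^p converges if p > 1, diverges if p ≤ 1 (constant c > 0 doesn't affect convergence).
p = 7/3
7/3 > 1 → CONVERGES

Converges (p = 7/3 > 1)


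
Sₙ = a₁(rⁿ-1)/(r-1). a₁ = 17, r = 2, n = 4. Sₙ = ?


Sₙ = 17×(2^4 - 1)/(2 - 1)
= 17×(16 - 1)/1
= 17×15/1
= 255

S_4 = 255


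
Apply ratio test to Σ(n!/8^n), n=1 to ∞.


aₙ = n!/8^n
a_{n+1}/aₙ = (n+1)!/8^(n+1) × 8^n/n!
= (n+1)/8
L = lim(n→∞) (n+1)/8 = ∞
L > 1 → series DIVERGES

Diverges (ratio test: L = ∞ > 1)


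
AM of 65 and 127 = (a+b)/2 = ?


AM = (65 + 127)/2 = 192/2 = 96

AM = 96


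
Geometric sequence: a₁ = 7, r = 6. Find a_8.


aₙ = a₁·r^(n-1)
= 7×6^7
= 7×279936
= 1959552

a_8 = 1959552


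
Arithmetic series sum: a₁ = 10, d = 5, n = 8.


aₙ = 10 + (8-1)×5 = 45
Sₙ = n(a₁+aₙ)/2 = 8×(10+45)/2
= 8×55/2 = 220

S_8 = 220


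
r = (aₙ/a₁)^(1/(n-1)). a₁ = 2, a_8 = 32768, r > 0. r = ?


r^(n-1) = aₙ/a₁
r^7 = 32768/2 = 16384
r = 16384^(1/7)
= 4

r = 4


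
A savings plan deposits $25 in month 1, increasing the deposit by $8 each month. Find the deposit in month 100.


aₙ = a₁ + (n-1)d
= 25 + (100-1)×8
= 25 + 792
= 817

a_100 = 817


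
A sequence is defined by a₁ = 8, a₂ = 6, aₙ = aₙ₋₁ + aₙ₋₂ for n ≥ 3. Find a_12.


Computing iteratively: 8, 6, 14, 20, 34, 54, 88, 142, 230, 372, 602, 974
a_12 = 974

a_12 = 974


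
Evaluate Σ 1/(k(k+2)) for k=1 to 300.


1/(k(k+2)) = (1/2)·(1/k - 1/(k+2)) (partial fractions)
Telescoping: Σ = (1/2)·(1 + 1/2 - 1/301 - 1/302) = 67875/90902

Sum = 67875/90902


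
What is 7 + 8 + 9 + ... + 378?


Σₖ₌7^378 k = Σₖ₌₁^378 k − Σₖ₌₁^6 k
= 378·379/2 − 6·7/2
= 71631 − 21 = 71610

Σk = 71610


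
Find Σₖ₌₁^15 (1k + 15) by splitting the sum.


Σ(1k+15) = 1·Σk + 15·n
= 1·120 + 15·15
= 120 + 225 = 345

Σ = 345


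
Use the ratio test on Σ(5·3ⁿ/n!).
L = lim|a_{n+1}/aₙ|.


aₙ = 5·3^n/n!
a_{n+1}/aₙ = 3^(n+1)/(n+1)! × n!/3^n  (constant 5 cancels)
= 3/(n+1)
L = lim(n→∞) 3/(n+1) = 0
L < 1 → series CONVERGES

Converges (ratio test: L = 0 < 1)


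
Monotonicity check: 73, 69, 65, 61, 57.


Differences: -4, -4, -4, -4
All differences < 0 → strictly DECREASING

Monotonically decreasing


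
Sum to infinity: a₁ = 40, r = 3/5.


S∞ = a₁/(1-r) = 40/(1 - 3/5)
= 40/(2/5)
= 100

S∞ = 100


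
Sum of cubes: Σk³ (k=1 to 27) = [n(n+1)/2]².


n(n+1)/2 = 27×28/2 = 378
Σk³ = 378² = 142884

Σk³ = 142884


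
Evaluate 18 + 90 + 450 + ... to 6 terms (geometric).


Sₙ = 18×(5^6 - 1)/(5 - 1)
= 18×(15625 - 1)/4
= 18×15624/4
= 70308

S_6 = 70308


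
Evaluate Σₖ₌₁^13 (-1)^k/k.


S = -1 + 1/2 - 1/3 + 1/4 - 1/5 + 1/6 - 1/7 + 1/8 ± ...
= -0.7301
(Full series converges to -ln(2) ≈ -0.6931)

S_13 = -0.7301


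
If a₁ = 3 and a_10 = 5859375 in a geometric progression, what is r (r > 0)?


r^(n-1) = aₙ/a₁
r^9 = 5859375/3 = 1953125
r = 1953125^(1/9)
= 5

r = 5


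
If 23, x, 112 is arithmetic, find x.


AM = (23 + 112)/2 = 135/2 = 67.5

AM = 67.5


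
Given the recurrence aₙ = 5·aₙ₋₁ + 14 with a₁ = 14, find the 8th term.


Computing step by step:
a_1 = 14
a_2 = 84
a_3 = 434
a_4 = 2184
a_5 = 10934
a_6 = 54684
a_7 = 273434
a_8 = 1367184


a_8 = 1367184


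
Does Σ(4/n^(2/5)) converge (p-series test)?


p-series test: Σ c/n^p converges if p > 1, diverges if p ≤ 1 (constant c > 0 doesn't affect convergence).
p = 2/5
2/5 ≤ 1 → DIVERGES

Diverges (p = 2/5 ≤ 1)


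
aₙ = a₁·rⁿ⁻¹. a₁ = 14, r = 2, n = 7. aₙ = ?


aₙ = a₁·r^(n-1)
= 14×2^6
= 14×64
= 896

a_7 = 896


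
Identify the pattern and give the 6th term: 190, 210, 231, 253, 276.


Pattern: triangular numbers: n(n+1)/2
Terms: 190, 210, 231, 253, 276
Next term = 300

Next term = 300


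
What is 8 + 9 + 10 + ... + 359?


Σₖ₌8^359 k = Σₖ₌₁^359 k − Σₖ₌₁^7 k
= 359·360/2 − 7·8/2
= 64620 − 28 = 64592

Σk = 64592


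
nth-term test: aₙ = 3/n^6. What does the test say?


lim(n→∞) 3/n^6 = 0
lim aₙ = 0 → nth-term test is INCONCLUSIVE
(Need other tests; this is actually a convergent p-series with p=6 > 1)

Inconclusive (lim aₙ = 0; need another test)


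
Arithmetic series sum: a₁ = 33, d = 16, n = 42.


aₙ = 33 + (42-1)×16 = 689
Sₙ = n(a₁+aₙ)/2 = 42×(33+689)/2
= 42×722/2 = 15162

S_42 = 15162


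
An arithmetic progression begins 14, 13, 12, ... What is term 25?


aₙ = a₁ + (n-1)d
= 14 + (25-1)×-1
= 14 - 24
= -10

a_25 = -10


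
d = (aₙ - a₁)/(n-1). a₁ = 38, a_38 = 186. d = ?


d = (aₙ - a₁)/(n-1)
= (186 - 38)/(38-1)
= 148/37 = 4

d = 4


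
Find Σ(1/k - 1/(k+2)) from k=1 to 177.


Telescoping with gap 2: two head and two tail terms survive.
= (1 + 1/2) - (1/178 + 1/179)
= 3/2 - 1/178 - 1/179 = 23718/15931

Sum = 23718/15931


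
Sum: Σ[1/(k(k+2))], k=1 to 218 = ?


1/(k(k+2)) = (1/2)·(1/k - 1/(k+2)) (partial fractions)
Telescoping: Σ = (1/2)·(1 + 1/2 - 1/219 - 1/220) = 71831/96360

Sum = 71831/96360


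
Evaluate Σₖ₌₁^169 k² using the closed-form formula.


n = 169
n(n+1)(2n+1)/6 = 169×170×339/6
= 9739470/6 = 1623245

Σk² = 1623245


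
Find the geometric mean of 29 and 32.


GM = √(29×32) = √928 = 30.4631

GM = 30.4631


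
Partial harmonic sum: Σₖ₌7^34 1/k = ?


Σₖ₌7^34 1/k = 1/7 + 1/8 + 1/9 + ... + 1/34
= 21899586326629/13127595717600
≈ 1.6682

Sum = 21899586326629/13127595717600 ≈ 1.6682


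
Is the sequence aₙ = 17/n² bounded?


a₁ = 17, a₂ = 17/4, a₃ = 17/9, ...
0 < aₙ ≤ 17 for all n ≥ 1
The sequence IS bounded

Bounded (0 < aₙ ≤ 17)


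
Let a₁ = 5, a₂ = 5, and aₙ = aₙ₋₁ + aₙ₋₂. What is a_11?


Computing iteratively: 5, 5, 10, 15, 25, 40, 65, 105, 170, 275, 445
a_11 = 445

a_11 = 445


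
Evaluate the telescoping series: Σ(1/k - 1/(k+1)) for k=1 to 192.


Telescoping: adjacent terms cancel.
= 1/1 - 1/193
= 1 - 1/193 = 192/193

Sum = 192/193


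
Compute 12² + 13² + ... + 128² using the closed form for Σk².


Σₖ₌12^128 k² = Σₖ₌₁^128 k² − Σₖ₌₁^11 k²
= 128·129·257/6 − 11·12·23/6
= 707264 − 506 = 706758

Σk² = 706758


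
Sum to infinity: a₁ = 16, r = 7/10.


S∞ = a₁/(1-r) = 16/(1 - 7/10)
= 16/(3/10)
= 160/3

S∞ = 160/3


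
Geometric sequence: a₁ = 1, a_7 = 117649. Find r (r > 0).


r^(n-1) = aₙ/a₁
r^6 = 117649/1 = 117649
r = 117649^(1/6)
= ±7; taking r > 0 gives r = 7

r = 7


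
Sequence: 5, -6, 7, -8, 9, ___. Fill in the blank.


Pattern: alternating sign, magnitude arithmetic (d=1)
Terms: 5, -6, 7, -8, 9
Next term = -10

Next term = -10


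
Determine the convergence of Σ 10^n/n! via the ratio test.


aₙ = 10^n/n!
a_{n+1}/aₙ = 10^(n+1)/(n+1)! × n!/10^n
= 10/(n+1)
L = lim(n→∞) 10/(n+1) = 0
L < 1 → series CONVERGES

Converges (ratio test: L = 0 < 1)


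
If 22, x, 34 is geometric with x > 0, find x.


GM = √(22×34) = √748 = 27.3496

GM = 27.3496


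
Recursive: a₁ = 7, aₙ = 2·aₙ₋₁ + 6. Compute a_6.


Computing step by step:
a_1 = 7
a_2 = 20
a_3 = 46
a_4 = 98
a_5 = 202
a_6 = 410


a_6 = 410


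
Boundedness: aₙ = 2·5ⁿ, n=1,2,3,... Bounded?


aₙ = 2·5ⁿ → as n→∞, aₙ→∞ (since base 5 > 1)
No finite upper bound exists
The sequence is UNBOUNDED

Unbounded (aₙ → ∞ as n → ∞)


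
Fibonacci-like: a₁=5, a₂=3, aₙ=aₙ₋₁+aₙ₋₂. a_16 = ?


Computing iteratively: 5, 3, 8, 11, 19, 30, 49, 79, 128, 207, 335, 542, ...
a_16 = 3715

a_16 = 3715


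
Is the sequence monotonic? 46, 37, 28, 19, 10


Differences: -9, -9, -9, -9
All differences < 0 → strictly DECREASING

Monotonically decreasing


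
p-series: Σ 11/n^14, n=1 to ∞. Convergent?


p-series test: Σ c/n^p converges if p > 1, diverges if p ≤ 1 (constant c > 0 doesn't affect convergence).
p = 14
14 > 1 → CONVERGES

Converges (p = 14 > 1)


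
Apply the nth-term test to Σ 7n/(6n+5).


lim(n→∞) 7n/(6n+5) = 7/6 = 7/6  (divide numerator and denominator by n)
lim aₙ = 7/6 ≠ 0 → series DIVERGES

Diverges (lim aₙ = 7/6 ≠ 0)


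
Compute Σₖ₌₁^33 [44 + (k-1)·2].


aₙ = 44 + (33-1)×2 = 108
Sₙ = n(a₁+aₙ)/2 = 33×(44+108)/2
= 33×152/2 = 2508

S_33 = 2508


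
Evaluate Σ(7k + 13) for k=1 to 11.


Σ(7k+13) = 7·Σk + 13·n
= 7·66 + 13·11
= 462 + 143 = 605

Σ = 605


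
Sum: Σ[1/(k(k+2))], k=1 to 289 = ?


1/(k(k+2)) = (1/2)·(1/k - 1/(k+2)) (partial fractions)
Telescoping: Σ = (1/2)·(1 + 1/2 - 1/290 - 1/291) = 31501/42195

Sum = 31501/42195


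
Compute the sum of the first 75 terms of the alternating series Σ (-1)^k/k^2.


S = -1 + 1/4 - 1/9 + 1/16 - 1/25 + 1/36 - 1/49 + 1/64 ± ...
= -0.8226
(Full series converges to -π²/12 ≈ -0.8225)

S_75 = -0.8226


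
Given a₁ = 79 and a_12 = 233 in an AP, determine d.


d = (aₙ - a₁)/(n-1)
= (233 - 79)/(12-1)
= 154/11 = 14

d = 14


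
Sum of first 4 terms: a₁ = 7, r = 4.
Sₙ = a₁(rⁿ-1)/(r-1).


Sₙ = 7×(4^4 - 1)/(4 - 1)
= 7×(256 - 1)/3
= 7×255/3
= 595

S_4 = 595


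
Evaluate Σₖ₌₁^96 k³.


n(n+1)/2 = 96×97/2 = 4656
Σk³ = 4656² = 21678336

Σk³ = 21678336


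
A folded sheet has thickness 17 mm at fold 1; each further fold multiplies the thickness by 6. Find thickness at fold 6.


aₙ = a₁·r^(n-1)
= 17×6^5
= 17×7776
= 132192

a_6 = 132192


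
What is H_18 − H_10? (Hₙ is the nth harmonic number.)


Σₖ₌11^18 1/k = 1/11 + 1/12 + 1/13 + 1/14 + 1/15 + 1/16 + 1/17 + 1/18
= 6936481/12252240
≈ 0.5661

Sum = 6936481/12252240 ≈ 0.5661


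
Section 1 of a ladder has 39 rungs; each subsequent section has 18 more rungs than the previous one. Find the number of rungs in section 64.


aₙ = a₁ + (n-1)d
= 39 + (64-1)×18
= 39 + 1134
= 1173

a_64 = 1173


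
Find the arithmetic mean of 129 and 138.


AM = (129 + 138)/2 = 267/2 = 133.5

AM = 133.5


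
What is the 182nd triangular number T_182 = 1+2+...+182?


n(n+1)/2 = 182×183/2 = 33306/2 = 16653

Σk = 16653


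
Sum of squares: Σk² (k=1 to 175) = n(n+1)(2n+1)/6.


n = 175
n(n+1)(2n+1)/6 = 175×176×351/6
= 10810800/6 = 1801800

Σk² = 1801800


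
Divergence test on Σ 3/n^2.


lim(n→∞) 3/n^2 = 0
lim aₙ = 0 → nth-term test is INCONCLUSIVE
(Need other tests; this is actually a convergent p-series with p=2 > 1)

Inconclusive (lim aₙ = 0; need another test)


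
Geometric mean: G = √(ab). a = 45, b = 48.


GM = √(45×48) = √2160 = 46.4758

GM = 46.4758


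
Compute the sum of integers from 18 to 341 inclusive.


Σₖ₌18^341 k = Σₖ₌₁^341 k − Σₖ₌₁^17 k
= 341·342/2 − 17·18/2
= 58311 − 153 = 58158

Σk = 58158


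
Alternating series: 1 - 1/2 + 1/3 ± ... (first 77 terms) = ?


S = 1 - 1/2 + 1/3 - 1/4 + 1/5 - 1/6 + 1/7 - 1/8 ± ...
= 0.6996
(Full series converges to +ln(2) ≈ +0.6931)

S_77 = 0.6996


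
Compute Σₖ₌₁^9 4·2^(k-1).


Sₙ = 4×(2^9 - 1)/(2 - 1)
= 4×(512 - 1)/1
= 4×511/1
= 2044

S_9 = 2044


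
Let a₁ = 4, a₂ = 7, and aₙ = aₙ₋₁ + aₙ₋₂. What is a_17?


Computing iteratively: 4, 7, 11, 18, 29, 47, 76, 123, 199, 322, 521, 843, ...
a_17 = 9349

a_17 = 9349


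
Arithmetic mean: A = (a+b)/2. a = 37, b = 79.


AM = (37 + 79)/2 = 116/2 = 58

AM = 58


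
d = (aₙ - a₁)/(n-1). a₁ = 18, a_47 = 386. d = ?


d = (aₙ - a₁)/(n-1)
= (386 - 18)/(47-1)
= 368/46 = 8

d = 8


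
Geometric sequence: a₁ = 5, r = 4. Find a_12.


aₙ = a₁·r^(n-1)
= 5×4^11
= 5×4194304
= 20971520

a_12 = 20971520


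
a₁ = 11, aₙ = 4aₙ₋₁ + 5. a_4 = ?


Computing step by step:
a_1 = 11
a_2 = 49
a_3 = 201
a_4 = 809


a_4 = 809


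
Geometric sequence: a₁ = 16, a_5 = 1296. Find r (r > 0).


r^(n-1) = aₙ/a₁
r^4 = 1296/16 = 81
r = 81^(1/4)
= ±3; taking r > 0 gives r = 3

r = 3


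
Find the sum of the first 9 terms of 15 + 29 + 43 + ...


aₙ = 15 + (9-1)×14 = 127
Sₙ = n(a₁+aₙ)/2 = 9×(15+127)/2
= 9×142/2 = 639

S_9 = 639


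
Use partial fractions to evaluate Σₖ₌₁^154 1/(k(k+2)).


1/(k(k+2)) = (1/2)·(1/k - 1/(k+2)) (partial fractions)
Telescoping: Σ = (1/2)·(1 + 1/2 - 1/155 - 1/156) = 35959/48360

Sum = 35959/48360


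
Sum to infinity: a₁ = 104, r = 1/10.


S∞ = a₁/(1-r) = 104/(1 - 1/10)
= 104/(9/10)
= 1040/9

S∞ = 1040/9


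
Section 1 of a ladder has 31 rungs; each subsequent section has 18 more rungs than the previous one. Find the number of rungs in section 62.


aₙ = a₁ + (n-1)d
= 31 + (62-1)×18
= 31 + 1098
= 1129

a_62 = 1129


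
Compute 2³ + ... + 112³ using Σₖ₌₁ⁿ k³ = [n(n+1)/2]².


Σₖ₌2^112 k³ = [112·113/2]² − [1·2/2]²
= 40043584 − 1 = 40043583

Σk³ = 40043583


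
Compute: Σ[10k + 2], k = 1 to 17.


Σ(10k+2) = 10·Σk + 2·n
= 10·153 + 2·17
= 1530 + 34 = 1564

Σ = 1564


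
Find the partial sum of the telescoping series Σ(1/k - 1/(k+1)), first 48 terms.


Telescoping: adjacent terms cancel.
= 1/1 - 1/49
= 1 - 1/49 = 48/49

Sum = 48/49


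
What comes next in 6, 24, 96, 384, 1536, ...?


Pattern: geometric (r=4)
Terms: 6, 24, 96, 384, 1536
Next term = 6144

Next term = 6144


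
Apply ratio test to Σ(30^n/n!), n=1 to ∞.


aₙ = 30^n/n!
a_{n+1}/aₙ = 30^(n+1)/(n+1)! × n!/30^n
= 30/(n+1)
L = lim(n→∞) 30/(n+1) = 0
L < 1 → series CONVERGES

Converges (ratio test: L = 0 < 1)


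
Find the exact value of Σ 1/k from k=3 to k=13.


Σₖ₌3^13 1/k = 1/3 + 1/4 + 1/5 + ... + 1/13
= 605453/360360
≈ 1.6801

Sum = 605453/360360 ≈ 1.6801


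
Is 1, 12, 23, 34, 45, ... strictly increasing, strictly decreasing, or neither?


Differences: 11, 11, 11, 11
All differences > 0 → strictly INCREASING

Monotonically increasing


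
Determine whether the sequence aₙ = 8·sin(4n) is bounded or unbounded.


For all n, -1 ≤ sin(4n) ≤ 1, so -8 ≤ 8·sin(4n) ≤ 8
Lower bound: -8, Upper bound: 8
The sequence IS bounded

Bounded (-8 ≤ aₙ ≤ 8)


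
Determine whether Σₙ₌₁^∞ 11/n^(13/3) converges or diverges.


p-series test: Σ c/n^p converges if p > 1, diverges if p ≤ 1 (constant c > 0 doesn't affect convergence).
p = 13/3
13/3 > 1 → CONVERGES

Converges (p = 13/3 > 1)


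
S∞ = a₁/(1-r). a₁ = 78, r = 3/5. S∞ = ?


S∞ = a₁/(1-r) = 78/(1 - 3/5)
= 78/(2/5)
= 195

S∞ = 195


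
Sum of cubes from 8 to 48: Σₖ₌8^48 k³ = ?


Σₖ₌8^48 k³ = [48·49/2]² − [7·8/2]²
= 1382976 − 784 = 1382192

Σk³ = 1382192


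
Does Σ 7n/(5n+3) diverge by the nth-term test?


lim(n→∞) 7n/(5n+3) = 7/5 = 7/5  (divide numerator and denominator by n)
lim aₙ = 7/5 ≠ 0 → series DIVERGES

Diverges (lim aₙ = 7/5 ≠ 0)


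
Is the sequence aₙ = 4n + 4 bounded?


aₙ = 4n + 4 → as n→∞, aₙ→∞
No finite upper bound exists
The sequence is UNBOUNDED

Unbounded (aₙ → ∞ as n → ∞)


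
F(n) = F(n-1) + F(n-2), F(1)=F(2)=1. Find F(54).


Fibonacci sequence: 1, 1, 2, 3, 5, 8, 13, 21, 34, 55, 89, ...
F(54) = 86267571272

F(54) = 86267571272


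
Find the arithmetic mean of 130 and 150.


AM = (130 + 150)/2 = 280/2 = 140

AM = 140


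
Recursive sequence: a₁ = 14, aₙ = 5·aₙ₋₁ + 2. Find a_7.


Computing step by step:
a_1 = 14
a_2 = 72
a_3 = 362
a_4 = 1812
a_5 = 9062
a_6 = 45312
a_7 = 226562


a_7 = 226562


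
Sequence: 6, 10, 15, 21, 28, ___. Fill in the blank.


Pattern: triangular numbers: n(n+1)/2
Terms: 6, 10, 15, 21, 28
Next term = 36

Next term = 36


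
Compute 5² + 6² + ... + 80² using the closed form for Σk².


Σₖ₌5^80 k² = Σₖ₌₁^80 k² − Σₖ₌₁^4 k²
= 80·81·161/6 − 4·5·9/6
= 173880 − 30 = 173850

Σk² = 173850
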